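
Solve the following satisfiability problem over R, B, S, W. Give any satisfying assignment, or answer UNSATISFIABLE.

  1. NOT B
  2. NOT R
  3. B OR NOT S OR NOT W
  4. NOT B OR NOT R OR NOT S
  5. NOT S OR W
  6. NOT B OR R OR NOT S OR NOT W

R: False, B: False, S: False, W: True

Unit clause (NOT B) forces B = False.
Unit clause (NOT R) forces R = False.
Try S = True:
  (B OR NOT S OR NOT W) forces W = False.
  clause (NOT S OR W) is falsified — backtrack.
So S = False.
Set W = True.
All clauses satisfied.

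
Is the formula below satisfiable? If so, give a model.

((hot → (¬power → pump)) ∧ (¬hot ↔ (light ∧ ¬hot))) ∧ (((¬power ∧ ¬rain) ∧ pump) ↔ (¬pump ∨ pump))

rain=F, light=F, hot=T, pump=T, power=F

  (hot → (¬power → pump)) ∧ (¬hot ↔ (light ∧ ¬hot)) = True
    hot → (¬power → pump) = True
      ¬power → pump = True
        ¬power = True
    ¬hot ↔ (light ∧ ¬hot) = True
      ¬hot = False
      light ∧ ¬hot = False
        ¬hot = False
  ((¬power ∧ ¬rain) ∧ pump) ↔ (¬pump ∨ pump) = True
    (¬power ∧ ¬rain) ∧ pump = True
      ¬power ∧ ¬rain = True
        ¬power = True
        ¬rain = True
    ¬pump ∨ pump = True
      ¬pump = False
Both conjuncts True, so the formula holds.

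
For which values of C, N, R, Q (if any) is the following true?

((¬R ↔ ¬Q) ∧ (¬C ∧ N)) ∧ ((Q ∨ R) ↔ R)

C = False; N = True; R = True; Q = True

  (¬R ↔ ¬Q) ∧ (¬C ∧ N) = True
    ¬R ↔ ¬Q = True
      ¬R = False
      ¬Q = False
    ¬C ∧ N = True
      ¬C = True
  (Q ∨ R) ↔ R = True
    Q ∨ R = True
Both conjuncts True, so the formula holds.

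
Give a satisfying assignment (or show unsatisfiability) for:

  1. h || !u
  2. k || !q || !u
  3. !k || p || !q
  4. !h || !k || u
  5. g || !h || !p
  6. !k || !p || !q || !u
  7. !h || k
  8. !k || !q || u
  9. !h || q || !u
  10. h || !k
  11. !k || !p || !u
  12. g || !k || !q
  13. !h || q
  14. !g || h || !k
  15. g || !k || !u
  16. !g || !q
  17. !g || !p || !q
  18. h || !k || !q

Try k = True:
  (h || !k) forces h = True.
  (!h || !k || u) forces u = True.
  (!h || q || !u) forces q = True.
  (!k || p || !q) forces p = True.
  clause (!k || !p || !q || !u) is falsified — backtrack.
So k = False.
  then (!h || k) forces h = False.
  then (h || !u) forces u = False.
Set g = True.
  then (!g || !q) forces q = False.
Set p = False.
All clauses satisfied.

k: False, g: True, u: False, q: False, p: False, h: False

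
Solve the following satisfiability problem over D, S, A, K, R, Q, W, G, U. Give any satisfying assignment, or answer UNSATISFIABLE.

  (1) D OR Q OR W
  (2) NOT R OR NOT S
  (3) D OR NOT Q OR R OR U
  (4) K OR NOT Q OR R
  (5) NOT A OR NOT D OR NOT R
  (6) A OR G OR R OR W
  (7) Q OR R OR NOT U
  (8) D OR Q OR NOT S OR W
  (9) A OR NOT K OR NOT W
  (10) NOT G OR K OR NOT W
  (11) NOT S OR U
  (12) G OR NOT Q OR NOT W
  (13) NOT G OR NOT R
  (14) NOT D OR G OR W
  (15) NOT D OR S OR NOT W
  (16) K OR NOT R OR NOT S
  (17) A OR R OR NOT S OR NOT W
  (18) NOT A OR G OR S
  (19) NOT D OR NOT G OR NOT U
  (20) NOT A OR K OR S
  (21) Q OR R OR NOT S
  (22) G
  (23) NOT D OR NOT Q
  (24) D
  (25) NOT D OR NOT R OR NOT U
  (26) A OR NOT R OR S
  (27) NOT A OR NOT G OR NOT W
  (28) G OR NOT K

D=T, S=F, A=F, K=F, R=F, Q=F, W=F, G=T, U=F

Unit clause (G) forces G = True.
Unit clause (D) forces D = True.
In (NOT G OR NOT R) only NOT R is left, so R = False.
In (NOT D OR NOT G OR NOT U) only NOT U is left, so U = False.
In (NOT D OR NOT Q) only NOT Q is left, so Q = False.
In (NOT S OR U) only NOT S is left, so S = False.
In (NOT D OR S OR NOT W) only NOT W is left, so W = False.
Set A = False.
Set K = False.
All clauses satisfied.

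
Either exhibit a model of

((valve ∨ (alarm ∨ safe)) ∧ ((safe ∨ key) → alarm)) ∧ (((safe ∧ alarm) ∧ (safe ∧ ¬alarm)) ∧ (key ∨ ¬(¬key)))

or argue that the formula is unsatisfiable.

The formula is unsatisfiable.

Case alarm = True: the conjunct ¬alarm is False.
Case alarm = False: the conjunct alarm is False.
Both cases fail — unsatisfiable.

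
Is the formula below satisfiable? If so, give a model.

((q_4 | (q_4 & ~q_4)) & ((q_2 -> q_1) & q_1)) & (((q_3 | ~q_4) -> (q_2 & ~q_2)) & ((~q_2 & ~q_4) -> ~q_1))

q_1=T; q_2=T; q_3=F; q_4=T

  (q_4 | (q_4 & ~q_4)) & ((q_2 -> q_1) & q_1) = True
    q_4 | (q_4 & ~q_4) = True
      q_4 & ~q_4 = False
        ~q_4 = False
    (q_2 -> q_1) & q_1 = True
      q_2 -> q_1 = True
  ((q_3 | ~q_4) -> (q_2 & ~q_2)) & ((~q_2 & ~q_4) -> ~q_1) = True
    (q_3 | ~q_4) -> (q_2 & ~q_2) = True
      q_3 | ~q_4 = False
        ~q_4 = False
      q_2 & ~q_2 = False
        ~q_2 = False
    (~q_2 & ~q_4) -> ~q_1 = True
      ~q_2 & ~q_4 = False
        ~q_2 = False
        ~q_4 = False
      ~q_1 = False
Both conjuncts True, so the formula holds.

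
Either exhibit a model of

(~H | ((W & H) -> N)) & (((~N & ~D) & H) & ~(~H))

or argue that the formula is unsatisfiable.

W = False; N = False; D = False; H = True

  ~H | ((W & H) -> N) = True
    ~H = False
    (W & H) -> N = True
      W & H = False
  ((~N & ~D) & H) & ~(~H) = True
    (~N & ~D) & H = True
      ~N & ~D = True
        ~N = True
        ~D = True
    ~(~H) = True
      ~H = False
Both conjuncts True, so the formula holds.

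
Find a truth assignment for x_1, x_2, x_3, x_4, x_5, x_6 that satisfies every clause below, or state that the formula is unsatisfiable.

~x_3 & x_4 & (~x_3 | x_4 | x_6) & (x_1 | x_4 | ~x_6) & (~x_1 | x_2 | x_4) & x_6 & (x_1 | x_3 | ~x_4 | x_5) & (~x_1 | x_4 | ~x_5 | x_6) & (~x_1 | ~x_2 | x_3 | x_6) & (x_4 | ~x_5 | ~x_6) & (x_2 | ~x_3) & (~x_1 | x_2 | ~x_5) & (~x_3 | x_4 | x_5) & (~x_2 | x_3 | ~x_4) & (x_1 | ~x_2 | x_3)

x_1 = True, x_2 = False, x_3 = False, x_4 = True, x_5 = False, x_6 = True

Unit clause (~x_3) forces x_3 = False.
Unit clause (x_4) forces x_4 = True.
Unit clause (x_6) forces x_6 = True.
In (~x_2 | x_3 | ~x_4) only ~x_2 is left, so x_2 = False.
Set x_1 = True.
  then (~x_1 | x_2 | ~x_5) forces x_5 = False.
All clauses satisfied.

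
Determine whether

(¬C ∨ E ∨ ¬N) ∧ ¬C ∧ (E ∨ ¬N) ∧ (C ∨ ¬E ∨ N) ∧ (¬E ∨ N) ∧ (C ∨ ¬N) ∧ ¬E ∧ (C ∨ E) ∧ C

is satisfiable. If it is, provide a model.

Case C = True:
  Clause (¬C) is falsified — contradiction.
Case C = False:
  Clause (C) is falsified — contradiction.
Both cases fail, so the formula is unsatisfiable.

Unsatisfiable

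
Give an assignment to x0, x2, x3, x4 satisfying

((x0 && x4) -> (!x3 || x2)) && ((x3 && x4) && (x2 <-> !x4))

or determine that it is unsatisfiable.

x0=F, x2=F, x3=T, x4=T

  (x0 && x4) -> (!x3 || x2) = True
    x0 && x4 = False
    !x3 || x2 = False
      !x3 = False
  (x3 && x4) && (x2 <-> !x4) = True
    x3 && x4 = True
    x2 <-> !x4 = True
      !x4 = False
Both conjuncts True, so the formula holds.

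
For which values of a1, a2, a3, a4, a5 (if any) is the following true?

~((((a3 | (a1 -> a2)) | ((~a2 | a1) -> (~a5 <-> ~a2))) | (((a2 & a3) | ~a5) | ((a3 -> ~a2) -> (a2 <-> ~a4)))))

a1 = True; a2 = False; a3 = False; a4 = False; a5 = True

  ~((((a3 | (a1 -> a2)) | ((~a2 | a1) -> (~a5 <-> ~a2))) | (((a2 & a3) | ~a5) | ((a3 -> ~a2) -> (a2 <-> ~a4))))) = True
    ((a3 | (a1 -> a2)) | ((~a2 | a1) -> (~a5 <-> ~a2))) | (((a2 & a3) | ~a5) | ((a3 -> ~a2) -> (a2 <-> ~a4))) = False
      (a3 | (a1 -> a2)) | ((~a2 | a1) -> (~a5 <-> ~a2)) = False
        a3 | (a1 -> a2) = False
          a1 -> a2 = False
        (~a2 | a1) -> (~a5 <-> ~a2) = False
          ~a2 | a1 = True
            ~a2 = True
          ~a5 <-> ~a2 = False
            ~a5 = False
            ~a2 = True
      ((a2 & a3) | ~a5) | ((a3 -> ~a2) -> (a2 <-> ~a4)) = False
        (a2 & a3) | ~a5 = False
          a2 & a3 = False
          ~a5 = False
        (a3 -> ~a2) -> (a2 <-> ~a4) = False
          a3 -> ~a2 = True
            ~a2 = True
          a2 <-> ~a4 = False
            ~a4 = True
The formula evaluates to True.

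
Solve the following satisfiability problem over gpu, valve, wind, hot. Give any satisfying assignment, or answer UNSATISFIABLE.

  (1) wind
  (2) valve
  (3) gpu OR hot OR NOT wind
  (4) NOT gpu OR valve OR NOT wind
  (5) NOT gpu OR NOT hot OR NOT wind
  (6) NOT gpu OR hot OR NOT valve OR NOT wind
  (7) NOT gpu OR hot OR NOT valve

Unit clause (wind) forces wind = True.
Unit clause (valve) forces valve = True.
Try gpu = True:
  (NOT gpu OR NOT hot OR NOT wind) forces hot = False.
  clause (NOT gpu OR hot OR NOT valve OR NOT wind) is falsified — backtrack.
So gpu = False.
  then (gpu OR hot OR NOT wind) forces hot = True.
Check each clause:
  (wind): wind holds.
  (valve): valve holds.
  (gpu OR hot OR NOT wind): hot holds.
  (NOT gpu OR valve OR NOT wind): NOT gpu holds.
  (NOT gpu OR NOT hot OR NOT wind): NOT gpu holds.
  (NOT gpu OR hot OR NOT valve OR NOT wind): NOT gpu holds.
  (NOT gpu OR hot OR NOT valve): NOT gpu holds.
All clauses satisfied.

gpu=F; valve=T; wind=T; hot=T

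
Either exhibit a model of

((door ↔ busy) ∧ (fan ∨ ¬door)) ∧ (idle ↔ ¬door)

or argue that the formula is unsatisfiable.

door: False; fan: True; idle: True; busy: False

  (door ↔ busy) ∧ (fan ∨ ¬door) = True
    door ↔ busy = True
    fan ∨ ¬door = True
      ¬door = True
  idle ↔ ¬door = True
    ¬door = True
Both conjuncts True, so the formula holds.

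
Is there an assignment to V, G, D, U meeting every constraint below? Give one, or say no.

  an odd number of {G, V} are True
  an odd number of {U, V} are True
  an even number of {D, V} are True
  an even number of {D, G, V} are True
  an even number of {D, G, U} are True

Adding constraints 2, 4, 5 mod 2: every variable appears an even number of times on the left, so the left side is 0.
But the right sides sum to 1 (mod 2). 0 ≠ 1 — the system is inconsistent.

Unsatisfiable — no assignment works.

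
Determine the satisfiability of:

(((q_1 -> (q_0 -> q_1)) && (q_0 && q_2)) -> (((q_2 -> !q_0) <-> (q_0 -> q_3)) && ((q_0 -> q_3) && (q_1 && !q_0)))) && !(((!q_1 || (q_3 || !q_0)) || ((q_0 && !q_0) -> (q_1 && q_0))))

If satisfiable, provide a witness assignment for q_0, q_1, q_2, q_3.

The conjunct !(((!q_1 || (q_3 || !q_0)) || ((q_0 && !q_0) -> (q_1 && q_0)))) is unsatisfiable on its own:
  q_0=F, q_1=F, q_3=F: evaluates to False.
  q_0=F, q_1=F, q_3=T: evaluates to False.
  q_0=F, q_1=T, q_3=F: evaluates to False.
  q_0=F, q_1=T, q_3=T: evaluates to False.
  q_0=T, q_1=F, q_3=F: evaluates to False.
  q_0=T, q_1=F, q_3=T: evaluates to False.
  q_0=T, q_1=T, q_3=F: evaluates to False.
  q_0=T, q_1=T, q_3=T: evaluates to False.
So the whole conjunction is unsatisfiable.

The formula is unsatisfiable.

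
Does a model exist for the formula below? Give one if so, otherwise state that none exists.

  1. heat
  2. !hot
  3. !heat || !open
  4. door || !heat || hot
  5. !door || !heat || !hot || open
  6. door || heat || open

heat=T, door=T, open=F, hot=F

Unit clause (heat) forces heat = True.
Unit clause (!hot) forces hot = False.
In (!heat || !open) only !open is left, so open = False.
In (door || !heat || hot) only door is left, so door = True.
All clauses satisfied.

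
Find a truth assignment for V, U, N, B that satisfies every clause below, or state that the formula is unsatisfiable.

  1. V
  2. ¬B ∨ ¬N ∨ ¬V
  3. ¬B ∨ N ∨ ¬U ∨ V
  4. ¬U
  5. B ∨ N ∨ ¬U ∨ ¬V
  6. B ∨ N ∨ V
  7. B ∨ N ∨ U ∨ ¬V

V = True, U = False, N = True, B = False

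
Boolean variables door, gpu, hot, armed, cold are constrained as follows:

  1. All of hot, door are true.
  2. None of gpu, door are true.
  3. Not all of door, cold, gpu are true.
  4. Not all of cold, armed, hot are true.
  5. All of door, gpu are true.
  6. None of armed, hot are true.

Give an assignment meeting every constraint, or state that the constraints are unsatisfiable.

The formula is unsatisfiable.

Case door = True:
  Constraint (2) is violated (door=T) — contradiction.
Case door = False:
  Constraint (1) is violated (door=F) — contradiction.
Both cases fail — unsatisfiable.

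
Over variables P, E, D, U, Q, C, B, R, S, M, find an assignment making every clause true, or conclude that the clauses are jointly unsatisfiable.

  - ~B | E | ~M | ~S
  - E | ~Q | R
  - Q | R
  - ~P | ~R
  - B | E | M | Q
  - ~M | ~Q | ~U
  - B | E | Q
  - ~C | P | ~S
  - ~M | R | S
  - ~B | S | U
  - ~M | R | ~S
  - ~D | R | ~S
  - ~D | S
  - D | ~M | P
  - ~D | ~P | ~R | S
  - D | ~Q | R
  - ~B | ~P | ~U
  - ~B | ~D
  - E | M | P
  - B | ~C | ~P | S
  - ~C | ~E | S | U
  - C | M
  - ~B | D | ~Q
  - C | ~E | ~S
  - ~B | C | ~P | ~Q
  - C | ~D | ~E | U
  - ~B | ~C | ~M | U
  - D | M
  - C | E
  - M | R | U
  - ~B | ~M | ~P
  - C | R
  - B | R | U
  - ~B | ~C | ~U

Case D = True:
  (~D | S) forces S = True.
  (~D | R | ~S) forces R = True.
  (~P | ~R) forces P = False.
  (~C | P | ~S) forces C = False.
  (~B | ~D) forces B = False.
  (C | M) forces M = True.
  (C | ~E | ~S) forces E = False.
  Clause (C | E) is falsified — contradiction.
Case D = False:
  (D | M) forces M = True.
  (D | ~M | P) forces P = True.
  (~P | ~R) forces R = False.
  (Q | R) forces Q = True.
  Clause (D | ~Q | R) is falsified — contradiction.
Both cases fail, so the formula is unsatisfiable.

Unsatisfiable — no assignment works.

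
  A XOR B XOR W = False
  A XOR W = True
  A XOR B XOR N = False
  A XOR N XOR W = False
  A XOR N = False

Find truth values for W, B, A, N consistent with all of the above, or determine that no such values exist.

Adding constraints 1, 2, 3, 5 mod 2: every variable appears an even number of times on the left, so the left side is 0.
But the right sides sum to 1 (mod 2). 0 ≠ 1 — the system is inconsistent.

No satisfying assignment exists.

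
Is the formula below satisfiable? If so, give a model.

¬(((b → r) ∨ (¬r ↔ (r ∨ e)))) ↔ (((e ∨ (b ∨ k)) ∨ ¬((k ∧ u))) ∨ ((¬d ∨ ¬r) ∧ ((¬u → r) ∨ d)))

e=F, k=T, r=F, u=F, d=T, b=T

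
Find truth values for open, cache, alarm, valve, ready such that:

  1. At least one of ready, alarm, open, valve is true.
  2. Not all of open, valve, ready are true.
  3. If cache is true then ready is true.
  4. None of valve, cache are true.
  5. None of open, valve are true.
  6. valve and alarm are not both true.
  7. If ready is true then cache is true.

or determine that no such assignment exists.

open = False, cache = False, alarm = True, valve = False, ready = False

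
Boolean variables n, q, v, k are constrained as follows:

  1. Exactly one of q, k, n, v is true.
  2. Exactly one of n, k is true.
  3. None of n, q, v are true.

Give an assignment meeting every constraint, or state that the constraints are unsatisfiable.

n = False, q = False, v = False, k = True

  (1) {q, k, n, v}: 1 true — exactly one ✓
  (2) {n, k}: 1 true — exactly one ✓
  (3) {n, q, v}: 0 true — none ✓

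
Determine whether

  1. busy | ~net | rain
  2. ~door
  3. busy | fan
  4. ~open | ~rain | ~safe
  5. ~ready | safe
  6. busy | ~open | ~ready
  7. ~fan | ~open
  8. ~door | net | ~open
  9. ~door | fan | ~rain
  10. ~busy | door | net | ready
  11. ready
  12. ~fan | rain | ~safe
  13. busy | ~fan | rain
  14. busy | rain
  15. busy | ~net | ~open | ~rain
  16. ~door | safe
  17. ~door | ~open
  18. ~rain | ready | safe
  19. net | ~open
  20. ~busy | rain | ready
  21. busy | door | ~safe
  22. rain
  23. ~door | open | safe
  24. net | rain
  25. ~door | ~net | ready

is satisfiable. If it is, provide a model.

fan = True, ready = True, busy = True, net = False, rain = True, door = False, safe = True, open = False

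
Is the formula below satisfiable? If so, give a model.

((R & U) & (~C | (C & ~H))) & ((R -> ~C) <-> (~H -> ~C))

R=T; C=F; U=T; H=F

  (R & U) & (~C | (C & ~H)) = True
    R & U = True
    ~C | (C & ~H) = True
      ~C = True
      C & ~H = False
        ~H = True
  (R -> ~C) <-> (~H -> ~C) = True
    R -> ~C = True
      ~C = True
    ~H -> ~C = True
      ~H = True
      ~C = True
Both conjuncts True, so the formula holds.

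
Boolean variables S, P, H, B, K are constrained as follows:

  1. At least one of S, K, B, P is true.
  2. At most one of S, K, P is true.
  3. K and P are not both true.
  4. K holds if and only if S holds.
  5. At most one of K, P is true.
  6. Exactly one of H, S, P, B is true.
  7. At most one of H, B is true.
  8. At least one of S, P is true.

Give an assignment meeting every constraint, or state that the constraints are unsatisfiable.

S: False, P: True, H: False, B: False, K: False

  (1) {S, K, B, P}: 1 true — at least one ✓
  (2) {S, K, P}: 1 true — at most one ✓
  (3) K=F, P=T — not both ✓
  (4) K=F, S=F — same ✓
  (5) {K, P}: 1 true — at most one ✓
  (6) {H, S, P, B}: 1 true — exactly one ✓
  (7) {H, B}: 0 true — at most one ✓
  (8) {S, P}: 1 true — at least one ✓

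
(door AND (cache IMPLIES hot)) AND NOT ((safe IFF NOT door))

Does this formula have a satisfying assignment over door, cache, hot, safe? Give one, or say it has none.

door = True; cache = True; hot = True; safe = True

  door AND (cache IMPLIES hot) = True
    cache IMPLIES hot = True
  NOT ((safe IFF NOT door)) = True
    safe IFF NOT door = False
      NOT door = False
Both conjuncts True, so the formula holds.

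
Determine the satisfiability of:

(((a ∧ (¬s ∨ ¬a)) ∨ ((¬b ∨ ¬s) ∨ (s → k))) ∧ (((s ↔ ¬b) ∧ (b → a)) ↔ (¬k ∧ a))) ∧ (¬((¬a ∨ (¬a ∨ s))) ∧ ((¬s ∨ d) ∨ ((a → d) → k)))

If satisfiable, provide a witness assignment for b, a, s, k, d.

b = True, a = True, s = False, k = False, d = False

  ((a ∧ (¬s ∨ ¬a)) ∨ ((¬b ∨ ¬s) ∨ (s → k))) ∧ (((s ↔ ¬b) ∧ (b → a)) ↔ (¬k ∧ a)) = True
    (a ∧ (¬s ∨ ¬a)) ∨ ((¬b ∨ ¬s) ∨ (s → k)) = True
      a ∧ (¬s ∨ ¬a) = True
        ¬s ∨ ¬a = True
          ¬s = True
          ¬a = False
      (¬b ∨ ¬s) ∨ (s → k) = True
        ¬b ∨ ¬s = True
          ¬b = False
          ¬s = True
        s → k = True
    ((s ↔ ¬b) ∧ (b → a)) ↔ (¬k ∧ a) = True
      (s ↔ ¬b) ∧ (b → a) = True
        s ↔ ¬b = True
          ¬b = False
        b → a = True
      ¬k ∧ a = True
        ¬k = True
  ¬((¬a ∨ (¬a ∨ s))) ∧ ((¬s ∨ d) ∨ ((a → d) → k)) = True
    ¬((¬a ∨ (¬a ∨ s))) = True
      ¬a ∨ (¬a ∨ s) = False
        ¬a = False
        ¬a ∨ s = False
          ¬a = False
    (¬s ∨ d) ∨ ((a → d) → k) = True
      ¬s ∨ d = True
        ¬s = True
      (a → d) → k = True
        a → d = False
Both conjuncts True, so the formula holds.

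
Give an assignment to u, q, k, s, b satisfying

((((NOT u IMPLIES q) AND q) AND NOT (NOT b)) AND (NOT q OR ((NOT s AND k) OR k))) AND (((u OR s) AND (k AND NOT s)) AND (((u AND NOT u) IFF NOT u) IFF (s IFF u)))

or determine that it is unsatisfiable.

Case k = True: the formula simplifies to (((NOT u IMPLIES q) AND q) AND NOT (NOT b)) AND (((u OR s) AND NOT s) AND (((u AND NOT u) IFF NOT u) IFF (s IFF u))).
  q = True: simplifies to NOT (NOT b) AND (((u OR s) AND NOT s) AND (((u AND NOT u) IFF NOT u) IFF (s IFF u))).
    s = True: the conjunct NOT s is False.
    s = False: simplifies to NOT (NOT b) AND (u AND (((u AND NOT u) IFF NOT u) IFF NOT u)).
      u = True: the conjunct ((u AND NOT u) IFF NOT u) IFF NOT u becomes (False IFF False) IFF NOT True = False.
      u = False: the conjunct u is False.
  q = False: the conjunct q is False.
Case k = False: the conjunct k is False.
Both cases fail — unsatisfiable.

The formula is unsatisfiable.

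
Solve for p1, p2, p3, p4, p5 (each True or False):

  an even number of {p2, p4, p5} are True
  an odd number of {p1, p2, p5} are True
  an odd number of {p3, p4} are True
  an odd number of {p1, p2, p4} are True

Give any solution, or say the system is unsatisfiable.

p1 = True, p2 = False, p3 = True, p4 = False, p5 = False

{p2, p4, p5}: 0 true → even ✓
{p1, p2, p5}: 1 true → odd ✓
{p3, p4}: 1 true → odd ✓
{p1, p2, p4}: 1 true → odd ✓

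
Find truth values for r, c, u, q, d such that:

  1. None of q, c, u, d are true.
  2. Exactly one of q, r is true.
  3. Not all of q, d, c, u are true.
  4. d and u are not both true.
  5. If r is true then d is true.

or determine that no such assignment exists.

Case c = True:
  Constraint (1) is violated (c=T) — contradiction.
Case c = False:
  (1) forces q = False.
  (1) forces u = False.
  (1) forces d = False.
  (2) with q=F forces r = True.
  Constraint (5) is violated (r=T, d=F) — contradiction.
Both cases fail — unsatisfiable.

The formula is unsatisfiable.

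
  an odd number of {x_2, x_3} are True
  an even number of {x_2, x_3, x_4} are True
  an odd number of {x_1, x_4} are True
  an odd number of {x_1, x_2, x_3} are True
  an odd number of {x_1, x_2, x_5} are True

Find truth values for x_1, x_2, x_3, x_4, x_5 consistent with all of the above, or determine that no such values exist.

x_1 = False; x_2 = True; x_3 = False; x_4 = True; x_5 = False

{x_2, x_3}: 1 true → odd ✓
{x_2, x_3, x_4}: 2 true → even ✓
{x_1, x_4}: 1 true → odd ✓
{x_1, x_2, x_3}: 1 true → odd ✓
{x_1, x_2, x_5}: 1 true → odd ✓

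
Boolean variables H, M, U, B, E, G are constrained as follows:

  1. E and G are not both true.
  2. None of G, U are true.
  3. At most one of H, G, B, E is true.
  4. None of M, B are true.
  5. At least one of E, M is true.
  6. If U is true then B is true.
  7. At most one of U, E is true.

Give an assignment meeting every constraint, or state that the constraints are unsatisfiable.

H: False; M: False; U: False; B: False; E: True; G: False

  (1) E=T, G=F — not both ✓
  (2) {G, U}: 0 true — none ✓
  (3) {H, G, B, E}: 1 true — at most one ✓
  (4) {M, B}: 0 true — none ✓
  (5) {E, M}: 1 true — at least one ✓
  (6) U=F ⇒ B: vacuous ✓
  (7) {U, E}: 1 true — at most one ✓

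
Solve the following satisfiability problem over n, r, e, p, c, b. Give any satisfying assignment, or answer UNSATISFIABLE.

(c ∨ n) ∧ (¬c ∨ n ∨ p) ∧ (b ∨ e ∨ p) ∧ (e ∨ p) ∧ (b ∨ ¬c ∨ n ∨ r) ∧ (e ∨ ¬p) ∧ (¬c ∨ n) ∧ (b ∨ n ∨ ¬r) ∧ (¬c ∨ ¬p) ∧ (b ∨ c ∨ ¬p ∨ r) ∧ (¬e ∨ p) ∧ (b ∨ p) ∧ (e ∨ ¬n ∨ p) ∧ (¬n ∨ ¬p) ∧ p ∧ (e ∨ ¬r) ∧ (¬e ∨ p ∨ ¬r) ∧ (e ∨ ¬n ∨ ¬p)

UNSATISFIABLE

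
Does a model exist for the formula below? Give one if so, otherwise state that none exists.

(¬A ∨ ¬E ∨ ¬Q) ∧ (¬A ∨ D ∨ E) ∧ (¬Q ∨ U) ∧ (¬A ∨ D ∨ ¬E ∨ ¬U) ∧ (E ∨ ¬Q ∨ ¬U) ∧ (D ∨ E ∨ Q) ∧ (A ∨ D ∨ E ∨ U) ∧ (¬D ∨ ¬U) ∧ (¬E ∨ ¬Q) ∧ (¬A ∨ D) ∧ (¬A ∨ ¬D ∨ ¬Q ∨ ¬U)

D = True, A = True, Q = False, E = True, U = False

Set D = True.
  then (¬D ∨ ¬U) forces U = False.
  then (¬Q ∨ U) forces Q = False.
Set A = True.
Set E = True.
All clauses satisfied.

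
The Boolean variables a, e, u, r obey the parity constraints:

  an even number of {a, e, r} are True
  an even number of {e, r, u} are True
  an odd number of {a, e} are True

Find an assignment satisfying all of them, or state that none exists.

a=F; e=T; u=F; r=T

{a, e, r}: 2 true → even ✓
{e, r, u}: 2 true → even ✓
{a, e}: 1 true → odd ✓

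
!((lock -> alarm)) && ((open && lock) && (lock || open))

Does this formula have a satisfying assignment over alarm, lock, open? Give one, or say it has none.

alarm = False; lock = True; open = True

  !((lock -> alarm)) = True
    lock -> alarm = False
  (open && lock) && (lock || open) = True
    open && lock = True
    lock || open = True
Both conjuncts True, so the formula holds.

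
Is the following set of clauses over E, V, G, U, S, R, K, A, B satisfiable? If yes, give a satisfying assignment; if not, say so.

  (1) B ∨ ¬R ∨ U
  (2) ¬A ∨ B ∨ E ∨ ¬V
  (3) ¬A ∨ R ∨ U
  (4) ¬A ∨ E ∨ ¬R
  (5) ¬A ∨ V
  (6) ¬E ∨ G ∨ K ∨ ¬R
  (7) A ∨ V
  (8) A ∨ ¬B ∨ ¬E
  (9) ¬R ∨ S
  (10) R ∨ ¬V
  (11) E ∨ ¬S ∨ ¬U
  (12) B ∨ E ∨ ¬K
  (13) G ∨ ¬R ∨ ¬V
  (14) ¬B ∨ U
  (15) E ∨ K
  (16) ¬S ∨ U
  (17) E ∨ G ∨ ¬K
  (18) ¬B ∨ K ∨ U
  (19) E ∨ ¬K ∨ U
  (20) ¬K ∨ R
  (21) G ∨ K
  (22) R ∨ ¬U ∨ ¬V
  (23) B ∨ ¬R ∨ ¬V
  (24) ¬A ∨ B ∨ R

E=T; V=T; G=T; U=T; S=T; R=T; K=T; A=T; B=T

Set E = True.
Try V = False:
  (¬A ∨ V) forces A = False.
  clause (A ∨ V) is falsified — backtrack.
So V = True.
  then (R ∨ ¬V) forces R = True.
  then (G ∨ ¬R ∨ ¬V) forces G = True.
  then (B ∨ ¬R ∨ ¬V) forces B = True.
  then (A ∨ ¬B ∨ ¬E) forces A = True.
  then (¬R ∨ S) forces S = True.
  then (¬B ∨ U) forces U = True.
Set K = True.
All clauses satisfied.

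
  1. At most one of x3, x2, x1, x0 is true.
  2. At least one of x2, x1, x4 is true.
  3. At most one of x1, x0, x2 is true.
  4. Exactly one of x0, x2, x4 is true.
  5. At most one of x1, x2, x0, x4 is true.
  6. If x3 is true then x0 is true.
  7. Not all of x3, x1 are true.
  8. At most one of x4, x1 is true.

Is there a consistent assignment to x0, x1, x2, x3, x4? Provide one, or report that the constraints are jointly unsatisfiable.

x0 = False, x1 = False, x2 = False, x3 = False, x4 = True

  (1) {x3, x2, x1, x0}: 0 true — at most one ✓
  (2) {x2, x1, x4}: 1 true — at least one ✓
  (3) {x1, x0, x2}: 0 true — at most one ✓
  (4) {x0, x2, x4}: 1 true — exactly one ✓
  (5) {x1, x2, x0, x4}: 1 true — at most one ✓
  (6) x3=F ⇒ x0: vacuous ✓
  (7) {x3, x1}: 0/2 true — not all ✓
  (8) {x4, x1}: 1 true — at most one ✓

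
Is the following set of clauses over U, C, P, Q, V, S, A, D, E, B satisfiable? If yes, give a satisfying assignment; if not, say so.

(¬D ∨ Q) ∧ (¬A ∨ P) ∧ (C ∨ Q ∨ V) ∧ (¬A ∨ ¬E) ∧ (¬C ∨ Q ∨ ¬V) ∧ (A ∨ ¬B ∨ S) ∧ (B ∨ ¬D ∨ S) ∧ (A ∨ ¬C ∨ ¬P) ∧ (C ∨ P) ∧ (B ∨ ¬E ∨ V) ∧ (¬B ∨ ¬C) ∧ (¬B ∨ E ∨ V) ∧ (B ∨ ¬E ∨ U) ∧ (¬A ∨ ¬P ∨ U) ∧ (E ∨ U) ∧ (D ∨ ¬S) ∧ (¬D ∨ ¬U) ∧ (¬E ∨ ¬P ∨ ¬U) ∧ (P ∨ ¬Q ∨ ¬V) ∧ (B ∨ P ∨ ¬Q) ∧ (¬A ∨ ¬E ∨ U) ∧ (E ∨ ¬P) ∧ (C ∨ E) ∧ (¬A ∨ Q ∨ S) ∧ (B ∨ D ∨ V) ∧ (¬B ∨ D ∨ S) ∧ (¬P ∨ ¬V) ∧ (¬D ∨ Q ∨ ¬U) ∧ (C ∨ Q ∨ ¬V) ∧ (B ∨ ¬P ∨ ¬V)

Set U = False.
  then (E ∨ U) forces E = True.
  then (¬A ∨ ¬E ∨ U) forces A = False.
  then (B ∨ ¬E ∨ U) forces B = True.
  then (A ∨ ¬B ∨ S) forces S = True.
  then (¬B ∨ ¬C) forces C = False.
  then (D ∨ ¬S) forces D = True.
  then (¬D ∨ Q) forces Q = True.
  then (C ∨ P) forces P = True.
  then (¬P ∨ ¬V) forces V = False.
All clauses satisfied.

U = False, C = False, P = True, Q = True, V = False, S = True, A = False, D = True, E = True, B = True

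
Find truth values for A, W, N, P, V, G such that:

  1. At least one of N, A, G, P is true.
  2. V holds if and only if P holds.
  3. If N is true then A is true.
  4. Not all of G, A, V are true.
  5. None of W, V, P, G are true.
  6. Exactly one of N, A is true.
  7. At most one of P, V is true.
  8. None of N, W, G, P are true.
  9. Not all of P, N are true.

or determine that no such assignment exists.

A = True; W = False; N = False; P = False; V = False; G = False

  (1) {N, A, G, P}: 1 true — at least one ✓
  (2) V=F, P=F — same ✓
  (3) N=F ⇒ A: vacuous ✓
  (4) {G, A, V}: 1/3 true — not all ✓
  (5) {W, V, P, G}: 0 true — none ✓
  (6) {N, A}: 1 true — exactly one ✓
  (7) {P, V}: 0 true — at most one ✓
  (8) {N, W, G, P}: 0 true — none ✓
  (9) {P, N}: 0/2 true — not all ✓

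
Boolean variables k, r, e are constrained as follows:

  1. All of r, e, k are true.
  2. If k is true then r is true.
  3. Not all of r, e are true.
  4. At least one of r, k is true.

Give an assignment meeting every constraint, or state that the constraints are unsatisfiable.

The formula is unsatisfiable.

Case r = True:
  (1) forces e = True.
  Constraint (3) is violated (r=T, e=T) — contradiction.
Case r = False:
  Constraint (1) is violated (r=F) — contradiction.
Both cases fail — unsatisfiable.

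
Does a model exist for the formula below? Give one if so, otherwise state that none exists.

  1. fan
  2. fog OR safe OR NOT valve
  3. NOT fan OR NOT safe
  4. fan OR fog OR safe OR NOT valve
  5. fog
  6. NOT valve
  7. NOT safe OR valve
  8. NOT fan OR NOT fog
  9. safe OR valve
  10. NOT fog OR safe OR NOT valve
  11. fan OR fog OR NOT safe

Case fog = True:
  (fan) forces fan = True.
  Clause (NOT fan OR NOT fog) is falsified — contradiction.
Case fog = False:
  Clause (fog) is falsified — contradiction.
Both cases fail, so the formula is unsatisfiable.

The formula is unsatisfiable.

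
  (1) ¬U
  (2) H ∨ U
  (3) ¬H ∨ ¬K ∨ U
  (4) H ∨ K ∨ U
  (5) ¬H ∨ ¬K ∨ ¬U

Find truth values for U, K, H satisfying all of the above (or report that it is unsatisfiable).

Unit clause (¬U) forces U = False.
In (H ∨ U) only H is left, so H = True.
In (¬H ∨ ¬K ∨ U) only ¬K is left, so K = False.
Check each clause:
  (¬U): ¬U holds.
  (H ∨ U): H holds.
  (¬H ∨ ¬K ∨ U): ¬K holds.
  (H ∨ K ∨ U): H holds.
  (¬H ∨ ¬K ∨ ¬U): ¬K holds.
All clauses satisfied.

U = False; K = False; H = True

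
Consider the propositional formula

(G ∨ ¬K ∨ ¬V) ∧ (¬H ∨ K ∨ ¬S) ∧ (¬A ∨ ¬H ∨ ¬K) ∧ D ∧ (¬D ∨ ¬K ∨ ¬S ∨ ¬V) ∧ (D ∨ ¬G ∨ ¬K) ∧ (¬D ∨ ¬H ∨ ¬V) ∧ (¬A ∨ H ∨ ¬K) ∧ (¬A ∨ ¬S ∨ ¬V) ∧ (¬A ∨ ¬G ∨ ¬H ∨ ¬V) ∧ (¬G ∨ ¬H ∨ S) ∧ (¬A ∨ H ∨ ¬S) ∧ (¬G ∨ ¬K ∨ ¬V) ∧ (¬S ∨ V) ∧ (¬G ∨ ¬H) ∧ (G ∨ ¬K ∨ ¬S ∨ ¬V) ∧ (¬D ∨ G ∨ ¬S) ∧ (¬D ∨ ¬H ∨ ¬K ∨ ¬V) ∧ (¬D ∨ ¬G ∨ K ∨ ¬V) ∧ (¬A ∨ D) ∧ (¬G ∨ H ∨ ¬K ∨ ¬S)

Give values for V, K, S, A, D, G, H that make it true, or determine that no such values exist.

Unit clause (D) forces D = True.
Set V = False.
  then (¬S ∨ V) forces S = False.
Set K = True.
Try A = True:
  (¬A ∨ ¬H ∨ ¬K) forces H = False.
  clause (¬A ∨ H ∨ ¬K) is falsified — backtrack.
So A = False.
Set G = True.
  then (¬G ∨ ¬H ∨ S) forces H = False.
All clauses satisfied.

V=F; K=T; S=F; A=F; D=T; G=T; H=F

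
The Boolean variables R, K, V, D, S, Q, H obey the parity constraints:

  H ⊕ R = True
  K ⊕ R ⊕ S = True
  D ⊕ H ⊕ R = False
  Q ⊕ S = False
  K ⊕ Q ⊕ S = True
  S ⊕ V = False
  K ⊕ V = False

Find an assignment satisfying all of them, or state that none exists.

R: True; K: True; V: True; D: True; S: True; Q: True; H: False

H ⊕ R = F ⊕ T = True ✓
K ⊕ R ⊕ S = T ⊕ T ⊕ T = True ✓
D ⊕ H ⊕ R = T ⊕ F ⊕ T = False ✓
Q ⊕ S = T ⊕ T = False ✓
K ⊕ Q ⊕ S = T ⊕ T ⊕ T = True ✓
S ⊕ V = T ⊕ T = False ✓
K ⊕ V = T ⊕ T = False ✓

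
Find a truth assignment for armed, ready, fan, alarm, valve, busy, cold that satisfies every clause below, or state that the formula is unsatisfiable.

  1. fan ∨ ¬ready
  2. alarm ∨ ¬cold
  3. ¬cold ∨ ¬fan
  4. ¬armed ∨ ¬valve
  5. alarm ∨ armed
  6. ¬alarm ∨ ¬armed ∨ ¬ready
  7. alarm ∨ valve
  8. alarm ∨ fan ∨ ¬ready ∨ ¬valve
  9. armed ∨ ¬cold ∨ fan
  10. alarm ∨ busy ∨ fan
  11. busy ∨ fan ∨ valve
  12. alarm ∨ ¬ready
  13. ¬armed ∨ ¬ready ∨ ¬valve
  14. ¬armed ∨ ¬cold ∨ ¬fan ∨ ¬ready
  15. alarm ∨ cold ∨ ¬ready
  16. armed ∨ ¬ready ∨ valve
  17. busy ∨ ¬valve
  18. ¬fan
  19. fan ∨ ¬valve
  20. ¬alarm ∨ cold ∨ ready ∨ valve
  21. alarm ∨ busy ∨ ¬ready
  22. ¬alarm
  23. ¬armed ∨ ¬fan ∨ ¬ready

Case armed = True:
  (¬armed ∨ ¬valve) forces valve = False.
  (alarm ∨ valve) forces alarm = True.
  Clause (¬alarm) is falsified — contradiction.
Case armed = False:
  (alarm ∨ armed) forces alarm = True.
  Clause (¬alarm) is falsified — contradiction.
Both cases fail, so the formula is unsatisfiable.

UNSATISFIABLE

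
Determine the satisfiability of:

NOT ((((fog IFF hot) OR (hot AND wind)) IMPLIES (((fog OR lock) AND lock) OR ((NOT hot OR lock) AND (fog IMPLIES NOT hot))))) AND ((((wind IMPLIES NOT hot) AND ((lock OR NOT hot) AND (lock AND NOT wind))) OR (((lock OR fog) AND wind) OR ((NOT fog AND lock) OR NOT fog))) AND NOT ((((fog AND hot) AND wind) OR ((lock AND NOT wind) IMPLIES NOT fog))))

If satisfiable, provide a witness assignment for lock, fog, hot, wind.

Unsatisfiable

Case lock = True: the conjunct NOT ((((fog IFF hot) OR (hot AND wind)) IMPLIES (((fog OR lock) AND lock) OR ((NOT hot OR lock) AND (fog IMPLIES NOT hot))))) becomes NOT ((((fog IFF hot) OR (hot AND wind)) IMPLIES True)) = False.
Case lock = False: the conjunct NOT ((((fog AND hot) AND wind) OR ((lock AND NOT wind) IMPLIES NOT fog))) becomes NOT ((((fog AND hot) AND wind) OR True)) = False.
Both cases fail — unsatisfiable.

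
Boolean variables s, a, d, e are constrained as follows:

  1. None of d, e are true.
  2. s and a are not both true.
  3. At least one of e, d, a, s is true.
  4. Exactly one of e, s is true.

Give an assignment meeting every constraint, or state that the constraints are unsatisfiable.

s = True; a = False; d = False; e = False

  (1) {d, e}: 0 true — none ✓
  (2) s=T, a=F — not both ✓
  (3) {e, d, a, s}: 1 true — at least one ✓
  (4) {e, s}: 1 true — exactly one ✓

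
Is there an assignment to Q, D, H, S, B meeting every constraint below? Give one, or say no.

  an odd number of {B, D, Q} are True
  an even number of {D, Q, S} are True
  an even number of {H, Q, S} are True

Q = True, D = False, H = False, S = True, B = False

{B, D, Q}: 1 true → odd ✓
{D, Q, S}: 2 true → even ✓
{H, Q, S}: 2 true → even ✓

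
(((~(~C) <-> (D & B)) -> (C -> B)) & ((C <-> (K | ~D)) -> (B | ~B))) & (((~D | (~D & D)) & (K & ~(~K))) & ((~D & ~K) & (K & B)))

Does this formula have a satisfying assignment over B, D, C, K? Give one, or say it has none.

The formula is unsatisfiable.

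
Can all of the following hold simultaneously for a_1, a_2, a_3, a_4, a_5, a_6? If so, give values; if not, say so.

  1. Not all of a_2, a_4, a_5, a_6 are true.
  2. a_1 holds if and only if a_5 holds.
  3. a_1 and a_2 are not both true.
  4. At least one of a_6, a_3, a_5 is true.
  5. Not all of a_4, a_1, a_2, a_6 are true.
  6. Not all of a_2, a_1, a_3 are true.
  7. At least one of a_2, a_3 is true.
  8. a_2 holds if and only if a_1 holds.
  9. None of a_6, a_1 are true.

a_1 = False, a_2 = False, a_3 = True, a_4 = True, a_5 = False, a_6 = False

  (1) {a_2, a_4, a_5, a_6}: 1/4 true — not all ✓
  (2) a_1=F, a_5=F — same ✓
  (3) a_1=F, a_2=F — not both ✓
  (4) {a_6, a_3, a_5}: 1 true — at least one ✓
  (5) {a_4, a_1, a_2, a_6}: 1/4 true — not all ✓
  (6) {a_2, a_1, a_3}: 1/3 true — not all ✓
  (7) {a_2, a_3}: 1 true — at least one ✓
  (8) a_2=F, a_1=F — same ✓
  (9) {a_6, a_1}: 0 true — none ✓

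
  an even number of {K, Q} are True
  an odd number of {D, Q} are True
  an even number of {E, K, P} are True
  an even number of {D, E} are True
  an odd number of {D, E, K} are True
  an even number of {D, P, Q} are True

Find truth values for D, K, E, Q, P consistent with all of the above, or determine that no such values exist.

D = False, K = True, E = False, Q = True, P = True

{K, Q}: 2 true → even ✓
{D, Q}: 1 true → odd ✓
{E, K, P}: 2 true → even ✓
{D, E}: 0 true → even ✓
{D, E, K}: 1 true → odd ✓
{D, P, Q}: 2 true → even ✓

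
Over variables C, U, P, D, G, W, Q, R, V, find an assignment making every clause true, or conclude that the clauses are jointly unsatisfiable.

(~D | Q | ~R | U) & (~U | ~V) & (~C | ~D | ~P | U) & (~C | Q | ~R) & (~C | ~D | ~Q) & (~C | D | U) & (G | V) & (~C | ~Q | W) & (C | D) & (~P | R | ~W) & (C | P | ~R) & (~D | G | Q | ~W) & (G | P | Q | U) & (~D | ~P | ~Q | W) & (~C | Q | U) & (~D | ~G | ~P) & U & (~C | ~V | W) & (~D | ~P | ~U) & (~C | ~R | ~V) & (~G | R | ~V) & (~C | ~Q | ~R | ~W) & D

C = False, U = True, P = False, D = True, G = True, W = True, Q = False, R = False, V = False

Unit clause (U) forces U = True.
Unit clause (D) forces D = True.
In (~U | ~V) only ~V is left, so V = False.
In (G | V) only G is left, so G = True.
In (~D | ~G | ~P) only ~P is left, so P = False.
Set C = False.
  then (C | P | ~R) forces R = False.
Set W = True.
Set Q = False.
All clauses satisfied.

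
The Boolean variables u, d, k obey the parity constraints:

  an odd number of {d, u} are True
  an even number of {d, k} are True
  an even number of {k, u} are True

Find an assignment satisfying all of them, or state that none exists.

Unsatisfiable

Adding constraints 1, 2, 3 mod 2: every variable appears an even number of times on the left, so the left side is 0.
But the right sides sum to 1 (mod 2). 0 ≠ 1 — the system is inconsistent.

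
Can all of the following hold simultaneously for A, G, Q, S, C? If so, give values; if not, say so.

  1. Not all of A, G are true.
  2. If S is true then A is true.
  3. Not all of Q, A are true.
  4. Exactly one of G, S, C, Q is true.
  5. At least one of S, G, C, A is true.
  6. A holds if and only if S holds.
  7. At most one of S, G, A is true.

A = False, G = True, Q = False, S = False, C = False

  (1) {A, G}: 1/2 true — not all ✓
  (2) S=F ⇒ A: vacuous ✓
  (3) {Q, A}: 0/2 true — not all ✓
  (4) {G, S, C, Q}: 1 true — exactly one ✓
  (5) {S, G, C, A}: 1 true — at least one ✓
  (6) A=F, S=F — same ✓
  (7) {S, G, A}: 1 true — at most one ✓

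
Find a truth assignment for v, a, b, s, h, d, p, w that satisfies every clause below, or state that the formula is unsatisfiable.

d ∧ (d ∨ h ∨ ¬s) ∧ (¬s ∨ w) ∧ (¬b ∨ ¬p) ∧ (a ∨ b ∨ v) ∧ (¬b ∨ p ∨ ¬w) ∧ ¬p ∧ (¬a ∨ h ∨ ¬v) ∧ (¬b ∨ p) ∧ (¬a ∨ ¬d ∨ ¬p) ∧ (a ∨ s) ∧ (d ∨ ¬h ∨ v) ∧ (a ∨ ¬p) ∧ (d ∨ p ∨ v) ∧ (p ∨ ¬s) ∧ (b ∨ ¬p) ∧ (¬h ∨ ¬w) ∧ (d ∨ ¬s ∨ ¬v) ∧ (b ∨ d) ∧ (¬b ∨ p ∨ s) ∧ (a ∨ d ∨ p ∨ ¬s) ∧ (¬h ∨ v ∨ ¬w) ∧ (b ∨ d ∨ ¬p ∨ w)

Unit clause (d) forces d = True.
Unit clause (¬p) forces p = False.
In (¬b ∨ p) only ¬b is left, so b = False.
In (p ∨ ¬s) only ¬s is left, so s = False.
In (a ∨ s) only a is left, so a = True.
Set v = False.
Set h = False.
Set w = True.
All clauses satisfied.

v=F, a=T, b=F, s=F, h=F, d=T, p=F, w=T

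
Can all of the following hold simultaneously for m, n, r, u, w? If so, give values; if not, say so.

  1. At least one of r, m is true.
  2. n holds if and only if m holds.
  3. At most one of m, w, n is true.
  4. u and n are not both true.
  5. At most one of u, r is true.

m: False; n: False; r: True; u: False; w: False

  (1) {r, m}: 1 true — at least one ✓
  (2) n=F, m=F — same ✓
  (3) {m, w, n}: 0 true — at most one ✓
  (4) u=F, n=F — not both ✓
  (5) {u, r}: 1 true — at most one ✓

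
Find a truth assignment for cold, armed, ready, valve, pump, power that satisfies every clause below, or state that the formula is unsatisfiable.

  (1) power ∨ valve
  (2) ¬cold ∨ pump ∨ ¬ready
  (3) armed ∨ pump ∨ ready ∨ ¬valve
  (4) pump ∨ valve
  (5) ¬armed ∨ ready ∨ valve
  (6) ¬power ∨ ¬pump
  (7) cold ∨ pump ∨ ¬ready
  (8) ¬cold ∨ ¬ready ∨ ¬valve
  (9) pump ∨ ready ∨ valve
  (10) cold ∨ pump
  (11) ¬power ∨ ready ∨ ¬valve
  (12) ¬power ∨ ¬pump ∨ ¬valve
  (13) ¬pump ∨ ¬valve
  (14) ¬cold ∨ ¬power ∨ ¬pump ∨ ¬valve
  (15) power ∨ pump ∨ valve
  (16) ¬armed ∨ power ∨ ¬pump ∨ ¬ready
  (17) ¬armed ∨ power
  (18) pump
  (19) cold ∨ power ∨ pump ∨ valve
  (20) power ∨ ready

No satisfying assignment exists.

Case pump = True:
  (¬power ∨ ¬pump) forces power = False.
  (power ∨ valve) forces valve = True.
  Clause (¬pump ∨ ¬valve) is falsified — contradiction.
Case pump = False:
  Clause (pump) is falsified — contradiction.
Both cases fail, so the formula is unsatisfiable.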